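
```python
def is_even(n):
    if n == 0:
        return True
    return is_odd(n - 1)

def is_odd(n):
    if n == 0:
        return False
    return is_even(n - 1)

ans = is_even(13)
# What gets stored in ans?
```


is_even(13)
= is_odd(12)
= is_even(11)
= is_odd(10)
= is_even(9)
= is_odd(8)
= is_even(7)
= is_odd(6)
= is_even(5)
= is_odd(4)
= is_even(3)
= is_odd(2)
= is_even(1)
= is_odd(0)
n == 0: return False
= False


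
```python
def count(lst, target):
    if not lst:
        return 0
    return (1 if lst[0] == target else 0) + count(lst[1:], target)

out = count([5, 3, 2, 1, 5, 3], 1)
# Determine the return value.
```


count([5, 3, 2, 1, 5, 3], 1)
lst[0]=5 != 1: 0 + count([3, 2, 1, 5, 3], 1)
lst[0]=3 != 1: 0 + count([2, 1, 5, 3], 1)
lst[0]=2 != 1: 0 + count([1, 5, 3], 1)
lst[0]=1 == 1: 1 + count([5, 3], 1)
lst[0]=5 != 1: 0 + count([3], 1)
lst[0]=3 != 1: 0 + count([], 1)
= 1


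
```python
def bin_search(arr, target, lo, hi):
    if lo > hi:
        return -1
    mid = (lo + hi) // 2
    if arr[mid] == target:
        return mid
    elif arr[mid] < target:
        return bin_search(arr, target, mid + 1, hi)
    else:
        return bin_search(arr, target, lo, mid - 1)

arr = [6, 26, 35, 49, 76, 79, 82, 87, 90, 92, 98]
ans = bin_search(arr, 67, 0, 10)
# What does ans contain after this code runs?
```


bin_search(arr, 67, 0, 10)
lo=0, hi=10, mid=5, arr[mid]=79
79 > 67, search left half
lo=0, hi=4, mid=2, arr[mid]=35
35 < 67, search right half
lo=3, hi=4, mid=3, arr[mid]=49
49 < 67, search right half
lo=4, hi=4, mid=4, arr[mid]=76
76 > 67, search left half
lo > hi, target not found, return -1
= -1


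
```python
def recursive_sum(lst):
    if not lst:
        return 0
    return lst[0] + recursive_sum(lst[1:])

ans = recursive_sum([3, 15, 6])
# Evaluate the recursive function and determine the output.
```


recursive_sum([3, 15, 6])
= 3 + recursive_sum([15, 6])
= 3 + 15 + recursive_sum([6])
= 3 + 15 + 6 + recursive_sum([])
= 3 + 15 + 6 + 0
= 24


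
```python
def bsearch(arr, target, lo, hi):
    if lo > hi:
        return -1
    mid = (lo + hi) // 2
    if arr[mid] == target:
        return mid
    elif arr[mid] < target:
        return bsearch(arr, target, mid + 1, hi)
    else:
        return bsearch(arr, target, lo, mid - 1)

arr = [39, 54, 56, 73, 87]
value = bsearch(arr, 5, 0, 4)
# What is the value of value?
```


bsearch(arr, 5, 0, 4)
lo=0, hi=4, mid=2, arr[mid]=56
56 > 5, search left half
lo=0, hi=1, mid=0, arr[mid]=39
39 > 5, search left half
lo > hi, target not found, return -1
= -1


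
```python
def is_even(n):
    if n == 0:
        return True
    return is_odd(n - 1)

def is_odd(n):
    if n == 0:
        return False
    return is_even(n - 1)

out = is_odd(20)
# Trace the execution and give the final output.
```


is_odd(20)
= is_even(19)
= is_odd(18)
= is_even(17)
= is_odd(16)
= is_even(15)
= is_odd(14)
= is_even(13)
= is_odd(12)
= is_even(11)
= is_odd(10)
= is_even(9)
= is_odd(8)
= is_even(7)
= is_odd(6)
= is_even(5)
= is_odd(4)
= is_even(3)
= is_odd(2)
= is_even(1)
= is_odd(0)
n == 0: return False
= False


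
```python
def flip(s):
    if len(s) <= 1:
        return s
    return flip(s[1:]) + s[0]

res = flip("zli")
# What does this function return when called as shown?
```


flip("zli")
= flip("li") + "z"
= flip("i") + "l" + "z"
= "i" + "l" + "z"
= "ilz"


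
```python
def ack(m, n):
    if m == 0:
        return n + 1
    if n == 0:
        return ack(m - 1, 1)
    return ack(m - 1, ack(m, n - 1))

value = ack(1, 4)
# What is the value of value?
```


ack(1, 4)
= ack(0, ack(1, 3))
First compute ack(1, 3) = 5
= ack(0, 5)
= 6


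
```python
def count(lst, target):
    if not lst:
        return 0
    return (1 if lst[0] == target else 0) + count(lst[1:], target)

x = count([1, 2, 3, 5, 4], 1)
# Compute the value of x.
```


count([1, 2, 3, 5, 4], 1)
lst[0]=1 == 1: 1 + count([2, 3, 5, 4], 1)
lst[0]=2 != 1: 0 + count([3, 5, 4], 1)
lst[0]=3 != 1: 0 + count([5, 4], 1)
lst[0]=5 != 1: 0 + count([4], 1)
lst[0]=4 != 1: 0 + count([], 1)
= 1


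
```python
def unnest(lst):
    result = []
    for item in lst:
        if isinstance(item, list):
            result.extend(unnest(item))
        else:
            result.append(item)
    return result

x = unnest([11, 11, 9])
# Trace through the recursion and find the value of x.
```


unnest([11, 11, 9])
Processing each element:
  11 is not a list -> append 11
  11 is not a list -> append 11
  9 is not a list -> append 9
= [11, 11, 9]


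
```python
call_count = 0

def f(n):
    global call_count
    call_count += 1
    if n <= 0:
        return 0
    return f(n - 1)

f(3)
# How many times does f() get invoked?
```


f(3) calls f(2) calls ... calls f(0)
Total calls: 3 + 1 (for base case) = 4


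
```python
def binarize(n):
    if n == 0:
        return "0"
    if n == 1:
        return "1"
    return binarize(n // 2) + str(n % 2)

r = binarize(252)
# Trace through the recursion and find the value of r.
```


binarize(252)
= binarize(126) + "0"
= binarize(63) + "0" + "0"
= binarize(31) + "1" + "0" + "0"
= binarize(15) + "1" + "1" + "0" + "0"
= binarize(7) + "1" + "1" + "1" + "0" + "0"
= binarize(3) + "1" + "1" + "1" + "1" + "0" + "0"
= binarize(1) + "1" + "1" + "1" + "1" + "1" + "0" + "0"
= "1" + "1" + "1" + "1" + "1" + "1" + "0" + "0"
= "11111100"


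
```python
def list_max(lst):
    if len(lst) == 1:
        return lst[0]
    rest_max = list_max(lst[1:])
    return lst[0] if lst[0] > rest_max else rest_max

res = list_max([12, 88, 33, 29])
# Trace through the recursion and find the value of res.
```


list_max([12, 88, 33, 29])
= compare 12 with list_max([88, 33, 29])
= compare 88 with list_max([33, 29])
= compare 33 with list_max([29])
Base: list_max([29]) = 29
compare 33 with 29: max = 33
compare 88 with 33: max = 88
compare 12 with 88: max = 88
= 88


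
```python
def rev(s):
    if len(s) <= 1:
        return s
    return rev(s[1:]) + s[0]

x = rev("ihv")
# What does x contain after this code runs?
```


rev("ihv")
= rev("hv") + "i"
= rev("v") + "h" + "i"
= "v" + "h" + "i"
= "vhi"


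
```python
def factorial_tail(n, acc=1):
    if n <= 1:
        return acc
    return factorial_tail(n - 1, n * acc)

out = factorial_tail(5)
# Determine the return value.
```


factorial_tail(5, 1)
= factorial_tail(4, 5 * 1) = factorial_tail(4, 5)
= factorial_tail(3, 4 * 5) = factorial_tail(3, 20)
= factorial_tail(2, 3 * 20) = factorial_tail(2, 60)
= factorial_tail(1, 2 * 60) = factorial_tail(1, 120)
n <= 1, return acc = 120


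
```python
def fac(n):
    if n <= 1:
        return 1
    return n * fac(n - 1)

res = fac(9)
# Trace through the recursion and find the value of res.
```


fac(9)
= 9 * fac(8)
= 9 * 8 * fac(7)
= 9 * 8 * 7 * fac(6)
= 9 * 8 * 7 * 6 * fac(5)
= 9 * 8 * 7 * 6 * 5 * fac(4)
= 9 * 8 * 7 * 6 * 5 * 4 * fac(3)
= 9 * 8 * 7 * 6 * 5 * 4 * 3 * fac(2)
= 9 * 8 * 7 * 6 * 5 * 4 * 3 * 2 * fac(1)
= 9 * 8 * 7 * 6 * 5 * 4 * 3 * 2 * 1
= 362880


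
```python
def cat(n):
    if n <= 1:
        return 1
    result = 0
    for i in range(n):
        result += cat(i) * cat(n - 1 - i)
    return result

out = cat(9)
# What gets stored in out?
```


cat(9)
= sum of cat(i) * cat(9-1-i) for i in 0..8
First compute sub-values bottom-up:
  cat(0) = 1, cat(1) = 1
  cat(2) = 1*1 + 1*1 = 2
  cat(3) = 1*2 + 1*1 + 2*1 = 5
  cat(4) = 1*5 + 1*2 + 2*1 + 5*1 = 14
  cat(5) = 1*14 + 1*5 + 2*2 + 5*1 + 14*1 = 42
  cat(6) = 1*42 + 1*14 + 2*5 + 5*2 + 14*1 + 42*1 = 132
  cat(7) = 1*132 + 1*42 + 2*14 + 5*5 + 14*2 + 42*1 + 132*1 = 429
  cat(8) = 1*429 + 1*132 + 2*42 + 5*14 + 14*5 + 42*2 + 132*1 + 429*1 = 1430
Now cat(9):
  cat(0)*cat(8) = 1*1430 = 1430
  cat(1)*cat(7) = 1*429 = 429
  cat(2)*cat(6) = 2*132 = 264
  cat(3)*cat(5) = 5*42 = 210
  cat(4)*cat(4) = 14*14 = 196
  cat(5)*cat(3) = 42*5 = 210
  cat(6)*cat(2) = 132*2 = 264
  cat(7)*cat(1) = 429*1 = 429
  cat(8)*cat(0) = 1430*1 = 1430
= 1430 + 429 + 264 + 210 + 196 + 210 + 264 + 429 + 1430
= 4862


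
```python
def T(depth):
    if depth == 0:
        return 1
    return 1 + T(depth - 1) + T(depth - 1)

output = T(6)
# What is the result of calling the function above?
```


T(6)
= 1 + T(5) + T(5)
= 1 + 2 * T(5)
T(k) = 2^(k+1) - 1
T(0) = 1
T(1) = 3
T(2) = 7
T(3) = 15
T(4) = 31
T(6) = 2^7 - 1 = 127


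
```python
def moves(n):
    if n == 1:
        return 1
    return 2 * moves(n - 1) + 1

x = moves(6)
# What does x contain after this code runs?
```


moves(6)
= 2 * moves(5) + 1
= 2 * (2 * moves(4) + 1) + 1
= 2 * (2 * (2 * moves(3) + 1) + 1) + 1
= 2 * (2 * (2 * (2 * moves(2) + 1) + 1) + 1) + 1
= 2 * (2 * (2 * (2 * (2 * moves(1) + 1) + 1) + 1) + 1) + 1
Now compute bottom-up:
moves(1) = 1
moves(2) = 2 * 1 + 1 = 3
moves(3) = 2 * 3 + 1 = 7
moves(4) = 2 * 7 + 1 = 15
moves(5) = 2 * 15 + 1 = 31
moves(6) = 2 * 31 + 1 = 63
= 63


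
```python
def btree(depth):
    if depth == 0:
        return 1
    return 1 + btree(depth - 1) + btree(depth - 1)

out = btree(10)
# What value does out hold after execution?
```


btree(10)
= 1 + btree(9) + btree(9)
= 1 + 2 * btree(9)
btree(k) = 2^(k+1) - 1
btree(0) = 1
btree(1) = 3
btree(2) = 7
btree(3) = 15
btree(4) = 31
btree(10) = 2^11 - 1 = 2047


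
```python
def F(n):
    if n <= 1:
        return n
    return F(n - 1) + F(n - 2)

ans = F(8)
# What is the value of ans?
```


F(8)
= F(7) + F(6)
= (F(6) + F(5)) + F(6)
Computing bottom-up: F(0)=0, F(1)=1, F(2)=1, F(3)=2, F(4)=3, F(5)=5, F(6)=8, F(7)=13, F(8)=21
= 21


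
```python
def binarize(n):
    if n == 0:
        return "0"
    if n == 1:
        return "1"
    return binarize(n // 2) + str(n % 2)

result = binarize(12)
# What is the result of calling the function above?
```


binarize(12)
= binarize(6) + "0"
= binarize(3) + "0" + "0"
= binarize(1) + "1" + "0" + "0"
= "1" + "1" + "0" + "0"
= "1100"


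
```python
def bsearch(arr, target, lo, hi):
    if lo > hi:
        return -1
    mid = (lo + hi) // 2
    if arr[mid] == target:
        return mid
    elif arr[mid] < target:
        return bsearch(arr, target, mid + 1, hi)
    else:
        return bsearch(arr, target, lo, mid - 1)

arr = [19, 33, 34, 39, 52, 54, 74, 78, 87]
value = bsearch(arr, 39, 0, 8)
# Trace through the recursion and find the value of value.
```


bsearch(arr, 39, 0, 8)
lo=0, hi=8, mid=4, arr[mid]=52
52 > 39, search left half
lo=0, hi=3, mid=1, arr[mid]=33
33 < 39, search right half
lo=2, hi=3, mid=2, arr[mid]=34
34 < 39, search right half
lo=3, hi=3, mid=3, arr[mid]=39
arr[3] == 39, found at index 3
= 3


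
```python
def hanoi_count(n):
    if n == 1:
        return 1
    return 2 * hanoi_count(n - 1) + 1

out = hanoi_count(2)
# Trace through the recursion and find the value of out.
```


hanoi_count(2)
= 2 * hanoi_count(1) + 1
Now compute bottom-up:
hanoi_count(1) = 1
hanoi_count(2) = 2 * 1 + 1 = 3
= 3


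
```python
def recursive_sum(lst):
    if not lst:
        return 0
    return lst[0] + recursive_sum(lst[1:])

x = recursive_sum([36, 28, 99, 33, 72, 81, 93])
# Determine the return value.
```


recursive_sum([36, 28, 99, 33, 72, 81, 93])
= 36 + recursive_sum([28, 99, 33, 72, 81, 93])
= 36 + 28 + recursive_sum([99, 33, 72, 81, 93])
= 36 + 28 + 99 + recursive_sum([33, 72, 81, 93])
= 36 + 28 + 99 + 33 + recursive_sum([72, 81, 93])
= 36 + 28 + 99 + 33 + 72 + recursive_sum([81, 93])
= 36 + 28 + 99 + 33 + 72 + 81 + recursive_sum([93])
= 36 + 28 + 99 + 33 + 72 + 81 + 93 + recursive_sum([])
= 36 + 28 + 99 + 33 + 72 + 81 + 93 + 0
= 442


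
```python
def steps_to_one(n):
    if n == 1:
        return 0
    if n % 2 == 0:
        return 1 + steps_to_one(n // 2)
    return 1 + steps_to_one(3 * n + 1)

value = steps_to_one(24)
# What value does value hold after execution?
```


steps_to_one(24)
24 is even -> steps_to_one(12)
12 is even -> steps_to_one(6)
6 is even -> steps_to_one(3)
3 is odd -> 3*3+1 = 10 -> steps_to_one(10)
10 is even -> steps_to_one(5)
5 is odd -> 3*5+1 = 16 -> steps_to_one(16)
16 is even -> steps_to_one(8)
8 is even -> steps_to_one(4)
4 is even -> steps_to_one(2)
2 is even -> steps_to_one(1)
Reached 1 after 10 steps
= 10


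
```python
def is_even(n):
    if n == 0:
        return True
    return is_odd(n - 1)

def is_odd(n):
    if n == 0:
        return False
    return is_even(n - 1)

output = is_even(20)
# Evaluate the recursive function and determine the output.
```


is_even(20)
= is_odd(19)
= is_even(18)
= is_odd(17)
= is_even(16)
= is_odd(15)
= is_even(14)
= is_odd(13)
= is_even(12)
= is_odd(11)
= is_even(10)
= is_odd(9)
= is_even(8)
= is_odd(7)
= is_even(6)
= is_odd(5)
= is_even(4)
= is_odd(3)
= is_even(2)
= is_odd(1)
= is_even(0)
n == 0: return True
= True


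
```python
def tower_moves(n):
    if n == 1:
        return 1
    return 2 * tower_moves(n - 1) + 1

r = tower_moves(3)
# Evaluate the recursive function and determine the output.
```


tower_moves(3)
= 2 * tower_moves(2) + 1
= 2 * (2 * tower_moves(1) + 1) + 1
Now compute bottom-up:
tower_moves(1) = 1
tower_moves(2) = 2 * 1 + 1 = 3
tower_moves(3) = 2 * 3 + 1 = 7
= 7


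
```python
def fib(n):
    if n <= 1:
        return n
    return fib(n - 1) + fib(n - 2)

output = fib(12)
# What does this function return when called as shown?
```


fib(12)
= fib(11) + fib(10)
= (fib(10) + fib(9)) + fib(10)
Computing bottom-up: fib(0)=0, fib(1)=1, fib(2)=1, fib(3)=2, fib(4)=3, fib(5)=5, fib(6)=8, fib(7)=13, fib(8)=21, fib(9)=34, fib(10)=55, fib(11)=89, fib(12)=144
= 144


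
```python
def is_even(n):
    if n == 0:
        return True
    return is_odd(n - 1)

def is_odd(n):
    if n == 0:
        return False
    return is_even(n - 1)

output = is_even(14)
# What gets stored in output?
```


is_even(14)
= is_odd(13)
= is_even(12)
= is_odd(11)
= is_even(10)
= is_odd(9)
= is_even(8)
= is_odd(7)
= is_even(6)
= is_odd(5)
= is_even(4)
= is_odd(3)
= is_even(2)
= is_odd(1)
= is_even(0)
n == 0: return True
= True


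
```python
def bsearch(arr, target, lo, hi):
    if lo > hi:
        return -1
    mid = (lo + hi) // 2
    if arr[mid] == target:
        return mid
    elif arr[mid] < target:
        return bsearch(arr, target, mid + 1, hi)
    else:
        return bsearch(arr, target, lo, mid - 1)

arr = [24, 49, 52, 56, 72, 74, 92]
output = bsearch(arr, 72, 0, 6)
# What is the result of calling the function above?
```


bsearch(arr, 72, 0, 6)
lo=0, hi=6, mid=3, arr[mid]=56
56 < 72, search right half
lo=4, hi=6, mid=5, arr[mid]=74
74 > 72, search left half
lo=4, hi=4, mid=4, arr[mid]=72
arr[4] == 72, found at index 4
= 4


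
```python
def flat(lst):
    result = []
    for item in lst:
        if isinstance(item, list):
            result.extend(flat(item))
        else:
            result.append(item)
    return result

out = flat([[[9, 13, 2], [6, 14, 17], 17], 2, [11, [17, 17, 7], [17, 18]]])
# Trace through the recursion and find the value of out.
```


flat([[[9, 13, 2], [6, 14, 17], 17], 2, [11, [17, 17, 7], [17, 18]]])
Processing each element:
  [[9, 13, 2], [6, 14, 17], 17] is a list -> flat recursively -> [9, 13, 2, 6, 14, 17, 17]
  2 is not a list -> append 2
  [11, [17, 17, 7], [17, 18]] is a list -> flat recursively -> [11, 17, 17, 7, 17, 18]
= [9, 13, 2, 6, 14, 17, 17, 2, 11, 17, 17, 7, 17, 18]


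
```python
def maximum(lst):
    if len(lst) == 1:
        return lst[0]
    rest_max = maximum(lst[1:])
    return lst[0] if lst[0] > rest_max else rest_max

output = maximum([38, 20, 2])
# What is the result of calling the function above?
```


maximum([38, 20, 2])
= compare 38 with maximum([20, 2])
= compare 20 with maximum([2])
Base: maximum([2]) = 2
compare 20 with 2: max = 20
compare 38 with 20: max = 38
= 38


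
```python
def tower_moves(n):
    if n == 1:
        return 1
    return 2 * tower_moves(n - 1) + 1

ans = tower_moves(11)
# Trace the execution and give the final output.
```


tower_moves(11)
= 2 * tower_moves(10) + 1
= 2 * (2 * tower_moves(9) + 1) + 1
= 2 * (2 * (2 * tower_moves(8) + 1) + 1) + 1
= 2 * (2 * (2 * (2 * tower_moves(7) + 1) + 1) + 1) + 1
= 2 * (2 * (2 * (2 * (2 * tower_moves(6) + 1) + 1) + 1) + 1) + 1
= 2 * (2 * (2 * (2 * (2 * (2 * tower_moves(5) + 1) + 1) + 1) + 1) + 1) + 1
= 2 * (2 * (2 * (2 * (2 * (2 * (2 * tower_moves(4) + 1) + 1) + 1) + 1) + 1) + 1) + 1
= 2 * (2 * (2 * (2 * (2 * (2 * (2 * (2 * tower_moves(3) + 1) + 1) + 1) + 1) + 1) + 1) + 1) + 1
= 2 * (2 * (2 * (2 * (2 * (2 * (2 * (2 * (2 * tower_moves(2) + 1) + 1) + 1) + 1) + 1) + 1) + 1) + 1) + 1
= 2 * (2 * (2 * (2 * (2 * (2 * (2 * (2 * (2 * (2 * tower_moves(1) + 1) + 1) + 1) + 1) + 1) + 1) + 1) + 1) + 1) + 1
Now compute bottom-up:
tower_moves(1) = 1
tower_moves(2) = 2 * 1 + 1 = 3
tower_moves(3) = 2 * 3 + 1 = 7
tower_moves(4) = 2 * 7 + 1 = 15
tower_moves(5) = 2 * 15 + 1 = 31
tower_moves(6) = 2 * 31 + 1 = 63
tower_moves(7) = 2 * 63 + 1 = 127
tower_moves(8) = 2 * 127 + 1 = 255
tower_moves(9) = 2 * 255 + 1 = 511
tower_moves(10) = 2 * 511 + 1 = 1023
tower_moves(11) = 2 * 1023 + 1 = 2047
= 2047


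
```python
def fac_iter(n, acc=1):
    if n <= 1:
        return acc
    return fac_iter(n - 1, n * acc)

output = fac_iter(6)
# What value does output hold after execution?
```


fac_iter(6, 1)
= fac_iter(5, 6 * 1) = fac_iter(5, 6)
= fac_iter(4, 5 * 6) = fac_iter(4, 30)
= fac_iter(3, 4 * 30) = fac_iter(3, 120)
= fac_iter(2, 3 * 120) = fac_iter(2, 360)
= fac_iter(1, 2 * 360) = fac_iter(1, 720)
n <= 1, return acc = 720


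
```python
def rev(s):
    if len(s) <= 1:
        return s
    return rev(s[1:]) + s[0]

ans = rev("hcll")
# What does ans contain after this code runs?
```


rev("hcll")
= rev("cll") + "h"
= rev("ll") + "c" + "h"
= rev("l") + "l" + "c" + "h"
= "l" + "l" + "c" + "h"
= "llch"


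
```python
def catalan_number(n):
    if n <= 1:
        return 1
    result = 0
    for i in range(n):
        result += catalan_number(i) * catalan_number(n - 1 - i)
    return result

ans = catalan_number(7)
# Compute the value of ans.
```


catalan_number(7)
= sum of catalan_number(i) * catalan_number(7-1-i) for i in 0..6
First compute sub-values bottom-up:
  catalan_number(0) = 1, catalan_number(1) = 1
  catalan_number(2) = 1*1 + 1*1 = 2
  catalan_number(3) = 1*2 + 1*1 + 2*1 = 5
  catalan_number(4) = 1*5 + 1*2 + 2*1 + 5*1 = 14
  catalan_number(5) = 1*14 + 1*5 + 2*2 + 5*1 + 14*1 = 42
  catalan_number(6) = 1*42 + 1*14 + 2*5 + 5*2 + 14*1 + 42*1 = 132
Now catalan_number(7):
  catalan_number(0)*catalan_number(6) = 1*132 = 132
  catalan_number(1)*catalan_number(5) = 1*42 = 42
  catalan_number(2)*catalan_number(4) = 2*14 = 28
  catalan_number(3)*catalan_number(3) = 5*5 = 25
  catalan_number(4)*catalan_number(2) = 14*2 = 28
  catalan_number(5)*catalan_number(1) = 42*1 = 42
  catalan_number(6)*catalan_number(0) = 132*1 = 132
= 132 + 42 + 28 + 25 + 28 + 42 + 132
= 429


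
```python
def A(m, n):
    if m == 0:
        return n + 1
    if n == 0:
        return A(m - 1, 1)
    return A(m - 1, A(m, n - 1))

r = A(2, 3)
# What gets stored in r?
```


A(2, 3)
= A(1, A(2, 2))
First compute A(2, 2) = 7
= A(1, 7)
= 9


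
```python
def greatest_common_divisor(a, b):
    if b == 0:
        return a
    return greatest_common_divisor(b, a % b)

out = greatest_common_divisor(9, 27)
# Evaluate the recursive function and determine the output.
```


greatest_common_divisor(9, 27)
= greatest_common_divisor(27, 9 % 27) = greatest_common_divisor(27, 9)
= greatest_common_divisor(9, 27 % 9) = greatest_common_divisor(9, 0)
b == 0, return a = 9


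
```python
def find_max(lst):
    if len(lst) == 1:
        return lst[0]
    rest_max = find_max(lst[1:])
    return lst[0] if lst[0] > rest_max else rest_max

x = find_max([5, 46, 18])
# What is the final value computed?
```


find_max([5, 46, 18])
= compare 5 with find_max([46, 18])
= compare 46 with find_max([18])
Base: find_max([18]) = 18
compare 46 with 18: max = 46
compare 5 with 46: max = 46
= 46


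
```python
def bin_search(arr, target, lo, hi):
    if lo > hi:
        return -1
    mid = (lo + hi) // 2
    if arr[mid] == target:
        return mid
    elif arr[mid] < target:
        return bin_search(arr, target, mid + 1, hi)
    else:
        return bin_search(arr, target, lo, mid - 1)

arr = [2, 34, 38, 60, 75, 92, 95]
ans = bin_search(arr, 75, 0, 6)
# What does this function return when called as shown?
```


bin_search(arr, 75, 0, 6)
lo=0, hi=6, mid=3, arr[mid]=60
60 < 75, search right half
lo=4, hi=6, mid=5, arr[mid]=92
92 > 75, search left half
lo=4, hi=4, mid=4, arr[mid]=75
arr[4] == 75, found at index 4
= 4


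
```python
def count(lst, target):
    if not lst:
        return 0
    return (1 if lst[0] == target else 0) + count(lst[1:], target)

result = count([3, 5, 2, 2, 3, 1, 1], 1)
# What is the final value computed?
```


count([3, 5, 2, 2, 3, 1, 1], 1)
lst[0]=3 != 1: 0 + count([5, 2, 2, 3, 1, 1], 1)
lst[0]=5 != 1: 0 + count([2, 2, 3, 1, 1], 1)
lst[0]=2 != 1: 0 + count([2, 3, 1, 1], 1)
lst[0]=2 != 1: 0 + count([3, 1, 1], 1)
lst[0]=3 != 1: 0 + count([1, 1], 1)
lst[0]=1 == 1: 1 + count([1], 1)
lst[0]=1 == 1: 1 + count([], 1)
= 2


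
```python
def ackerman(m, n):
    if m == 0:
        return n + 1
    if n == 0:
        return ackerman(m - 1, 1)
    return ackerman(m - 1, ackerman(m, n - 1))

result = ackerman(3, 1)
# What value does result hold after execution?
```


ackerman(3, 1)
= ackerman(2, ackerman(3, 0))
First compute ackerman(3, 0) = 5
= ackerman(2, 5)
= 13


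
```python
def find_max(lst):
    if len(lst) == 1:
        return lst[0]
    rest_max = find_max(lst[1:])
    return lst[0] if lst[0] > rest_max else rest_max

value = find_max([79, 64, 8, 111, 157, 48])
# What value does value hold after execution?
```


find_max([79, 64, 8, 111, 157, 48])
= compare 79 with find_max([64, 8, 111, 157, 48])
= compare 64 with find_max([8, 111, 157, 48])
= compare 8 with find_max([111, 157, 48])
= compare 111 with find_max([157, 48])
= compare 157 with find_max([48])
Base: find_max([48]) = 48
compare 157 with 48: max = 157
compare 111 with 157: max = 157
compare 8 with 157: max = 157
compare 64 with 157: max = 157
compare 79 with 157: max = 157
= 157


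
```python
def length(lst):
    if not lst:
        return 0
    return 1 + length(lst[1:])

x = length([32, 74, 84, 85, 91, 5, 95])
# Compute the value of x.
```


length([32, 74, 84, 85, 91, 5, 95])
= 1 + length([74, 84, 85, 91, 5, 95])
= 1 + 1 + length([84, 85, 91, 5, 95])
= 1 + 1 + 1 + length([85, 91, 5, 95])
= 1 + 1 + 1 + 1 + length([91, 5, 95])
= 1 + 1 + 1 + 1 + 1 + length([5, 95])
= 1 + 1 + 1 + 1 + 1 + 1 + length([95])
= 1 + 1 + 1 + 1 + 1 + 1 + 1 + length([])
= 1 + 1 + 1 + 1 + 1 + 1 + 1 + 0
= 7


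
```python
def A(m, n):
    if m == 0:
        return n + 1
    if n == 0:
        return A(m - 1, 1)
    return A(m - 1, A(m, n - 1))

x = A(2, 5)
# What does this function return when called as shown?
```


A(2, 5)
= A(1, A(2, 4))
First compute A(2, 4) = 11
= A(1, 11)
= 13


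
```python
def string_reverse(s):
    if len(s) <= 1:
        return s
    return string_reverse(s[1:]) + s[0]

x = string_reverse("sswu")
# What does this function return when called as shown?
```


string_reverse("sswu")
= string_reverse("swu") + "s"
= string_reverse("wu") + "s" + "s"
= string_reverse("u") + "w" + "s" + "s"
= "u" + "w" + "s" + "s"
= "uwss"


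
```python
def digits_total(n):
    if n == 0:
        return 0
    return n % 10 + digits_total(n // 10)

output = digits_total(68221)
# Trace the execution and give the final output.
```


digits_total(68221)
= 1 + digits_total(6822)
= 1 + 2 + digits_total(682)
= 1 + 2 + 2 + digits_total(68)
= 1 + 2 + 2 + 8 + digits_total(6)
= 1 + 2 + 2 + 8 + 6 + digits_total(0)
= 1 + 2 + 2 + 8 + 6 + 0
= 19


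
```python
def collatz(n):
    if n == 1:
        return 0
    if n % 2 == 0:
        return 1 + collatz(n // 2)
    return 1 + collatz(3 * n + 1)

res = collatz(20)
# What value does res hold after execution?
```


collatz(20)
20 is even -> collatz(10)
10 is even -> collatz(5)
5 is odd -> 3*5+1 = 16 -> collatz(16)
16 is even -> collatz(8)
8 is even -> collatz(4)
4 is even -> collatz(2)
2 is even -> collatz(1)
Reached 1 after 7 steps
= 7


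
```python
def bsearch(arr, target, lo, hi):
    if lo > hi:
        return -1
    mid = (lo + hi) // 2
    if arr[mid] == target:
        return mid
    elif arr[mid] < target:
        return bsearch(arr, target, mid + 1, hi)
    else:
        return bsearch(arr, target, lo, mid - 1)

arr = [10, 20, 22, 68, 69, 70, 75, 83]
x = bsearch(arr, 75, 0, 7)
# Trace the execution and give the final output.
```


bsearch(arr, 75, 0, 7)
lo=0, hi=7, mid=3, arr[mid]=68
68 < 75, search right half
lo=4, hi=7, mid=5, arr[mid]=70
70 < 75, search right half
lo=6, hi=7, mid=6, arr[mid]=75
arr[6] == 75, found at index 6
= 6


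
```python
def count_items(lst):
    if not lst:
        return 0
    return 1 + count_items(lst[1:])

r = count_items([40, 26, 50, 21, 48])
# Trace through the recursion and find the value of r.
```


count_items([40, 26, 50, 21, 48])
= 1 + count_items([26, 50, 21, 48])
= 1 + 1 + count_items([50, 21, 48])
= 1 + 1 + 1 + count_items([21, 48])
= 1 + 1 + 1 + 1 + count_items([48])
= 1 + 1 + 1 + 1 + 1 + count_items([])
= 1 + 1 + 1 + 1 + 1 + 0
= 5


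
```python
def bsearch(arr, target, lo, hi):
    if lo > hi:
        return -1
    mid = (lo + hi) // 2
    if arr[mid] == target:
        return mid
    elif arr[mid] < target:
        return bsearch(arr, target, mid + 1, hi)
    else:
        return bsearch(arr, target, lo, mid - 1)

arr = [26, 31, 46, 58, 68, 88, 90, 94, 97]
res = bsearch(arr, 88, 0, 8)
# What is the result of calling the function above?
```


bsearch(arr, 88, 0, 8)
lo=0, hi=8, mid=4, arr[mid]=68
68 < 88, search right half
lo=5, hi=8, mid=6, arr[mid]=90
90 > 88, search left half
lo=5, hi=5, mid=5, arr[mid]=88
arr[5] == 88, found at index 5
= 5


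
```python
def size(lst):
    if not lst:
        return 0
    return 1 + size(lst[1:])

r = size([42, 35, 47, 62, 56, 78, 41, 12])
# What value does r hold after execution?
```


size([42, 35, 47, 62, 56, 78, 41, 12])
= 1 + size([35, 47, 62, 56, 78, 41, 12])
= 1 + 1 + size([47, 62, 56, 78, 41, 12])
= 1 + 1 + 1 + size([62, 56, 78, 41, 12])
= 1 + 1 + 1 + 1 + size([56, 78, 41, 12])
= 1 + 1 + 1 + 1 + 1 + size([78, 41, 12])
= 1 + 1 + 1 + 1 + 1 + 1 + size([41, 12])
= 1 + 1 + 1 + 1 + 1 + 1 + 1 + size([12])
= 1 + 1 + 1 + 1 + 1 + 1 + 1 + 1 + size([])
= 1 + 1 + 1 + 1 + 1 + 1 + 1 + 1 + 0
= 8


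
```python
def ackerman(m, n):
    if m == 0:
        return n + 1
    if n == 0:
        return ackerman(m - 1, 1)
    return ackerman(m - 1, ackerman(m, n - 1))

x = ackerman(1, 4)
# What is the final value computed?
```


ackerman(1, 4)
= ackerman(0, ackerman(1, 3))
First compute ackerman(1, 3) = 5
= ackerman(0, 5)
= 6


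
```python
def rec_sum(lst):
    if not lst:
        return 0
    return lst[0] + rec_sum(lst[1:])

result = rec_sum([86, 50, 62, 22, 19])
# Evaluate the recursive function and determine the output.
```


rec_sum([86, 50, 62, 22, 19])
= 86 + rec_sum([50, 62, 22, 19])
= 86 + 50 + rec_sum([62, 22, 19])
= 86 + 50 + 62 + rec_sum([22, 19])
= 86 + 50 + 62 + 22 + rec_sum([19])
= 86 + 50 + 62 + 22 + 19 + rec_sum([])
= 86 + 50 + 62 + 22 + 19 + 0
= 239


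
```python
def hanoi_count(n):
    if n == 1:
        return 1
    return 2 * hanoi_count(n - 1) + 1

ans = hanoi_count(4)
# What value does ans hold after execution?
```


hanoi_count(4)
= 2 * hanoi_count(3) + 1
= 2 * (2 * hanoi_count(2) + 1) + 1
= 2 * (2 * (2 * hanoi_count(1) + 1) + 1) + 1
Now compute bottom-up:
hanoi_count(1) = 1
hanoi_count(2) = 2 * 1 + 1 = 3
hanoi_count(3) = 2 * 3 + 1 = 7
hanoi_count(4) = 2 * 7 + 1 = 15
= 15


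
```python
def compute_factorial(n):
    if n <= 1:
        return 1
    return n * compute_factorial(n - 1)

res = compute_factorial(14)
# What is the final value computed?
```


compute_factorial(14)
= 14 * compute_factorial(13)
= 14 * 13 * compute_factorial(12)
= 14 * 13 * 12 * compute_factorial(11)
= 14 * 13 * 12 * 11 * compute_factorial(10)
= 14 * 13 * 12 * 11 * 10 * compute_factorial(9)
= 14 * 13 * 12 * 11 * 10 * 9 * compute_factorial(8)
= 14 * 13 * 12 * 11 * 10 * 9 * 8 * compute_factorial(7)
= 14 * 13 * 12 * 11 * 10 * 9 * 8 * 7 * compute_factorial(6)
= 14 * 13 * 12 * 11 * 10 * 9 * 8 * 7 * 6 * compute_factorial(5)
= 14 * 13 * 12 * 11 * 10 * 9 * 8 * 7 * 6 * 5 * compute_factorial(4)
= 14 * 13 * 12 * 11 * 10 * 9 * 8 * 7 * 6 * 5 * 4 * compute_factorial(3)
= 14 * 13 * 12 * 11 * 10 * 9 * 8 * 7 * 6 * 5 * 4 * 3 * compute_factorial(2)
= 14 * 13 * 12 * 11 * 10 * 9 * 8 * 7 * 6 * 5 * 4 * 3 * 2 * compute_factorial(1)
= 14 * 13 * 12 * 11 * 10 * 9 * 8 * 7 * 6 * 5 * 4 * 3 * 2 * 1
= 87178291200


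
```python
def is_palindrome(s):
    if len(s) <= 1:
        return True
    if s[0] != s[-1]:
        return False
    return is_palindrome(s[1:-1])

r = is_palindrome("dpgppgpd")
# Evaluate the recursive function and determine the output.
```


is_palindrome("dpgppgpd")
"dpgppgpd": s[0]='d' == s[-1]='d' -> is_palindrome("pgppgp")
"pgppgp": s[0]='p' == s[-1]='p' -> is_palindrome("gppg")
"gppg": s[0]='g' == s[-1]='g' -> is_palindrome("pp")
"pp": s[0]='p' == s[-1]='p' -> is_palindrome("")
"": len <= 1 -> True
= True


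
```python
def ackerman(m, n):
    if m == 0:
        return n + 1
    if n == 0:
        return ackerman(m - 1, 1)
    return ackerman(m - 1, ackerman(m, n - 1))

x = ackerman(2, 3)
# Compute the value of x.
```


ackerman(2, 3)
= ackerman(1, ackerman(2, 2))
First compute ackerman(2, 2) = 7
= ackerman(1, 7)
= 9


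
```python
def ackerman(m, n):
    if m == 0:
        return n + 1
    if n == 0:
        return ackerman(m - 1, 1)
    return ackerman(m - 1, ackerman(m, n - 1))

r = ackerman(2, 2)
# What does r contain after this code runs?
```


ackerman(2, 2)
= ackerman(1, ackerman(2, 1))
First compute ackerman(2, 1) = 5
= ackerman(1, 5)
= 7


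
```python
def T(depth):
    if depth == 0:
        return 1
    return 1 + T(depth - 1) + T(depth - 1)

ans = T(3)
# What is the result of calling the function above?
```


T(3)
= 1 + T(2) + T(2)
= 1 + 2 * T(2)
T(k) = 2^(k+1) - 1
T(0) = 1
T(1) = 3
T(2) = 7
T(3) = 15
T(3) = 2^4 - 1 = 15


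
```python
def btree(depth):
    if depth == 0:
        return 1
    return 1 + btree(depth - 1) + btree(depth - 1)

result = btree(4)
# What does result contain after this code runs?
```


btree(4)
= 1 + btree(3) + btree(3)
= 1 + 2 * btree(3)
btree(k) = 2^(k+1) - 1
btree(0) = 1
btree(1) = 3
btree(2) = 7
btree(3) = 15
btree(4) = 31
btree(4) = 2^5 - 1 = 31


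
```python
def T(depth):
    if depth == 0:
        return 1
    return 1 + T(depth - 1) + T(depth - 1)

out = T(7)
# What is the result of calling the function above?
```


T(7)
= 1 + T(6) + T(6)
= 1 + 2 * T(6)
T(k) = 2^(k+1) - 1
T(0) = 1
T(1) = 3
T(2) = 7
T(3) = 15
T(4) = 31
T(7) = 2^8 - 1 = 255


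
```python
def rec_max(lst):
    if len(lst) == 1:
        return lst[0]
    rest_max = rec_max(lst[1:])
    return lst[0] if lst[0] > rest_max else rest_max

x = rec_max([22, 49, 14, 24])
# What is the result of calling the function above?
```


rec_max([22, 49, 14, 24])
= compare 22 with rec_max([49, 14, 24])
= compare 49 with rec_max([14, 24])
= compare 14 with rec_max([24])
Base: rec_max([24]) = 24
compare 14 with 24: max = 24
compare 49 with 24: max = 49
compare 22 with 49: max = 49
= 49


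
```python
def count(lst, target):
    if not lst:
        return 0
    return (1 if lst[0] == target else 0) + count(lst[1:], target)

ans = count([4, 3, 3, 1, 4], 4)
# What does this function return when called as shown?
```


count([4, 3, 3, 1, 4], 4)
lst[0]=4 == 4: 1 + count([3, 3, 1, 4], 4)
lst[0]=3 != 4: 0 + count([3, 1, 4], 4)
lst[0]=3 != 4: 0 + count([1, 4], 4)
lst[0]=1 != 4: 0 + count([4], 4)
lst[0]=4 == 4: 1 + count([], 4)
= 2


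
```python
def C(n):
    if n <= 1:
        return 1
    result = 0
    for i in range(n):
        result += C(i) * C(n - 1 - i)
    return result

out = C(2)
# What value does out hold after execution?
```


C(2)
= sum of C(i) * C(2-1-i) for i in 0..1
  C(0)*C(1) = 1*1 = 1
  C(1)*C(0) = 1*1 = 1
= 1 + 1
= 2


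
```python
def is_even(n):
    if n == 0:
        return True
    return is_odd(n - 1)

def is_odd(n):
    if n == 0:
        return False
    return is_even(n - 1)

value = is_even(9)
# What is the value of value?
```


is_even(9)
= is_odd(8)
= is_even(7)
= is_odd(6)
= is_even(5)
= is_odd(4)
= is_even(3)
= is_odd(2)
= is_even(1)
= is_odd(0)
n == 0: return False
= False


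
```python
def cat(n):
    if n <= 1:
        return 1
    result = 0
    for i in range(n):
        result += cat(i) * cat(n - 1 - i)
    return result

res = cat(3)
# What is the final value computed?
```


cat(3)
= sum of cat(i) * cat(3-1-i) for i in 0..2
First compute sub-values bottom-up:
  cat(0) = 1, cat(1) = 1
  cat(2) = 1*1 + 1*1 = 2
Now cat(3):
  cat(0)*cat(2) = 1*2 = 2
  cat(1)*cat(1) = 1*1 = 1
  cat(2)*cat(0) = 2*1 = 2
= 2 + 1 + 2
= 5


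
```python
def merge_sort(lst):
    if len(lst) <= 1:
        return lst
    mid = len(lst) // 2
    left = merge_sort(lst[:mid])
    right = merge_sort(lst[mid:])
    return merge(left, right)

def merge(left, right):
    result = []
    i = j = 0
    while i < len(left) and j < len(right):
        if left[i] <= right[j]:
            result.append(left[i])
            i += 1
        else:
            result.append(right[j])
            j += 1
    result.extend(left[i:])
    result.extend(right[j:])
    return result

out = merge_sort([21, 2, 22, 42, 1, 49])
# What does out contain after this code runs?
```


merge_sort([21, 2, 22, 42, 1, 49])
Split into [21, 2, 22] and [42, 1, 49]
Left sorted: [2, 21, 22]
Right sorted: [1, 42, 49]
Merge [2, 21, 22] and [1, 42, 49]
= [1, 2, 21, 22, 42, 49]


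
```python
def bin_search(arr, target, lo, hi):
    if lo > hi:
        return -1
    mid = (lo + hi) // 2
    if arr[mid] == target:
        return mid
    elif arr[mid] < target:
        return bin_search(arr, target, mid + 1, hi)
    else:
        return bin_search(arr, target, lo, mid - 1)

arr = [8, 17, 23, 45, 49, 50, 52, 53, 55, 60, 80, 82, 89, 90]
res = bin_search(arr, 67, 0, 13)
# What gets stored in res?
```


bin_search(arr, 67, 0, 13)
lo=0, hi=13, mid=6, arr[mid]=52
52 < 67, search right half
lo=7, hi=13, mid=10, arr[mid]=80
80 > 67, search left half
lo=7, hi=9, mid=8, arr[mid]=55
55 < 67, search right half
lo=9, hi=9, mid=9, arr[mid]=60
60 < 67, search right half
lo > hi, target not found, return -1
= -1


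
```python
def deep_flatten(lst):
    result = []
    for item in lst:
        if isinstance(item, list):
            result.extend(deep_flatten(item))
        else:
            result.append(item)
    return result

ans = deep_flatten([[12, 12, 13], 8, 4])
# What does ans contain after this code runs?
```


deep_flatten([[12, 12, 13], 8, 4])
Processing each element:
  [12, 12, 13] is a list -> deep_flatten recursively -> [12, 12, 13]
  8 is not a list -> append 8
  4 is not a list -> append 4
= [12, 12, 13, 8, 4]


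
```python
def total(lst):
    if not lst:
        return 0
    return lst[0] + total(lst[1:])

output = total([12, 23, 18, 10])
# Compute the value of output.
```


total([12, 23, 18, 10])
= 12 + total([23, 18, 10])
= 12 + 23 + total([18, 10])
= 12 + 23 + 18 + total([10])
= 12 + 23 + 18 + 10 + total([])
= 12 + 23 + 18 + 10 + 0
= 63


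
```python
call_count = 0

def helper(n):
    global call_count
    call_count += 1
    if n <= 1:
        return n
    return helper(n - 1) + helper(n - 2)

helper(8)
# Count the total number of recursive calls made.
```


helper(8) calls helper(7) and helper(6); each non-base call branches into two more.
Let C(k) = total number of calls made by helper(k), including the call to helper(k) itself.
Base cases: C(0) = 1, C(1) = 1
Recurrence: C(k) = 1 + C(k-1) + C(k-2)
  C(2) = 1 + C(1) + C(0) = 1 + 1 + 1 = 3
  C(3) = 1 + C(2) + C(1) = 1 + 3 + 1 = 5
  C(4) = 1 + C(3) + C(2) = 1 + 5 + 3 = 9
  C(5) = 1 + C(4) + C(3) = 1 + 9 + 5 = 15
  C(6) = 1 + C(5) + C(4) = 1 + 15 + 9 = 25
  C(7) = 1 + C(6) + C(5) = 1 + 25 + 15 = 41
  C(8) = 1 + C(7) + C(6) = 1 + 41 + 25 = 67
Total calls = C(8) = 67


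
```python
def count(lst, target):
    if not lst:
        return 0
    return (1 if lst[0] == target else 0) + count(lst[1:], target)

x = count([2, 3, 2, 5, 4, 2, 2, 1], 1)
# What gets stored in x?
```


count([2, 3, 2, 5, 4, 2, 2, 1], 1)
lst[0]=2 != 1: 0 + count([3, 2, 5, 4, 2, 2, 1], 1)
lst[0]=3 != 1: 0 + count([2, 5, 4, 2, 2, 1], 1)
lst[0]=2 != 1: 0 + count([5, 4, 2, 2, 1], 1)
lst[0]=5 != 1: 0 + count([4, 2, 2, 1], 1)
lst[0]=4 != 1: 0 + count([2, 2, 1], 1)
lst[0]=2 != 1: 0 + count([2, 1], 1)
lst[0]=2 != 1: 0 + count([1], 1)
lst[0]=1 == 1: 1 + count([], 1)
= 1


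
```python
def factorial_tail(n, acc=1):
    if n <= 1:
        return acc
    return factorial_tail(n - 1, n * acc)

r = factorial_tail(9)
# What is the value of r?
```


factorial_tail(9, 1)
= factorial_tail(8, 9 * 1) = factorial_tail(8, 9)
= factorial_tail(7, 8 * 9) = factorial_tail(7, 72)
= factorial_tail(6, 7 * 72) = factorial_tail(6, 504)
= factorial_tail(5, 6 * 504) = factorial_tail(5, 3024)
= factorial_tail(4, 5 * 3024) = factorial_tail(4, 15120)
= factorial_tail(3, 4 * 15120) = factorial_tail(3, 60480)
= factorial_tail(2, 3 * 60480) = factorial_tail(2, 181440)
= factorial_tail(1, 2 * 181440) = factorial_tail(1, 362880)
n <= 1, return acc = 362880


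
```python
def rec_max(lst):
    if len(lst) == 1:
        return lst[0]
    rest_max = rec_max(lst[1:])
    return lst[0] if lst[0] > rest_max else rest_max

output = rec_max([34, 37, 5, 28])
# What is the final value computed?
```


rec_max([34, 37, 5, 28])
= compare 34 with rec_max([37, 5, 28])
= compare 37 with rec_max([5, 28])
= compare 5 with rec_max([28])
Base: rec_max([28]) = 28
compare 5 with 28: max = 28
compare 37 with 28: max = 37
compare 34 with 37: max = 37
= 37


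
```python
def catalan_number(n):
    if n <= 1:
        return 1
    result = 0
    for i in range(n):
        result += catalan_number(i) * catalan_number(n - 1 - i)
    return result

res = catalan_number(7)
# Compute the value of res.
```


catalan_number(7)
= sum of catalan_number(i) * catalan_number(7-1-i) for i in 0..6
First compute sub-values bottom-up:
  catalan_number(0) = 1, catalan_number(1) = 1
  catalan_number(2) = 1*1 + 1*1 = 2
  catalan_number(3) = 1*2 + 1*1 + 2*1 = 5
  catalan_number(4) = 1*5 + 1*2 + 2*1 + 5*1 = 14
  catalan_number(5) = 1*14 + 1*5 + 2*2 + 5*1 + 14*1 = 42
  catalan_number(6) = 1*42 + 1*14 + 2*5 + 5*2 + 14*1 + 42*1 = 132
Now catalan_number(7):
  catalan_number(0)*catalan_number(6) = 1*132 = 132
  catalan_number(1)*catalan_number(5) = 1*42 = 42
  catalan_number(2)*catalan_number(4) = 2*14 = 28
  catalan_number(3)*catalan_number(3) = 5*5 = 25
  catalan_number(4)*catalan_number(2) = 14*2 = 28
  catalan_number(5)*catalan_number(1) = 42*1 = 42
  catalan_number(6)*catalan_number(0) = 132*1 = 132
= 132 + 42 + 28 + 25 + 28 + 42 + 132
= 429


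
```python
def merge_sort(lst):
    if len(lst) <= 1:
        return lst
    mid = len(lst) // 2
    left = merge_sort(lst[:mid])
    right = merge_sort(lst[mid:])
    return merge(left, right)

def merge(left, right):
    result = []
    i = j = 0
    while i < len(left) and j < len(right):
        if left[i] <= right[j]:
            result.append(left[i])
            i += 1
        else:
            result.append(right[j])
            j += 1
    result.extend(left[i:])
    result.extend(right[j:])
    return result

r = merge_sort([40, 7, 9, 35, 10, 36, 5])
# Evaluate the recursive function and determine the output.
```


merge_sort([40, 7, 9, 35, 10, 36, 5])
Split into [40, 7, 9] and [35, 10, 36, 5]
Left sorted: [7, 9, 40]
Right sorted: [5, 10, 35, 36]
Merge [7, 9, 40] and [5, 10, 35, 36]
= [5, 7, 9, 10, 35, 36, 40]


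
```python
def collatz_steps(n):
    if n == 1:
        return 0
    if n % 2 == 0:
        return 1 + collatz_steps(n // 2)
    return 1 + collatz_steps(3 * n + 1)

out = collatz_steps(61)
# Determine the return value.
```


collatz_steps(61)
61 is odd -> 3*61+1 = 184 -> collatz_steps(184)
184 is even -> collatz_steps(92)
92 is even -> collatz_steps(46)
46 is even -> collatz_steps(23)
23 is odd -> 3*23+1 = 70 -> collatz_steps(70)
70 is even -> collatz_steps(35)
35 is odd -> 3*35+1 = 106 -> collatz_steps(106)
106 is even -> collatz_steps(53)
53 is odd -> 3*53+1 = 160 -> collatz_steps(160)
160 is even -> collatz_steps(80)
80 is even -> collatz_steps(40)
40 is even -> collatz_steps(20)
20 is even -> collatz_steps(10)
10 is even -> collatz_steps(5)
5 is odd -> 3*5+1 = 16 -> collatz_steps(16)
16 is even -> collatz_steps(8)
8 is even -> collatz_steps(4)
4 is even -> collatz_steps(2)
2 is even -> collatz_steps(1)
Reached 1 after 19 steps
= 19
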